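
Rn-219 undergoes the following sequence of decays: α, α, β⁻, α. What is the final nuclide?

Tl-207

Start: (A, Z) = (219, 86).
After α: (215, 84).
After α: (211, 82).
After β⁻: (211, 83).
After α: (207, 81).
Z = 81 is thallium.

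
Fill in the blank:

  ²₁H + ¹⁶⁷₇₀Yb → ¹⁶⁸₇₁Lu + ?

neutron

Conserve mass number: 2 + 167 = 168 + A, so A = 1.
Conserve atomic number: 1 + 70 = 71 + Z, so Z = 0.
A = 1 and Z = 0 is ¹₀n — a neutron.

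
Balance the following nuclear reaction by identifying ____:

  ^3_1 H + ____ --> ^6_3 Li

Conserve mass number: 3 + A = 6, so A = 3.
Conserve atomic number: 1 + Z = 3, so Z = 2.
Z = 2 is helium, so the species is ^3_2 He.

He-3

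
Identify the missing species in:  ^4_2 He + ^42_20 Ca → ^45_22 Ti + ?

neutron

Conserve mass number: 4 + 42 = 45 + A, so A = 1.
Conserve atomic number: 2 + 20 = 22 + Z, so Z = 0.
A = 1 and Z = 0 is ^1_0 n — a neutron.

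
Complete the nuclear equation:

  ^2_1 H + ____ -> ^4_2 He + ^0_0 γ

deuteron

Conserve mass number: 2 + A = 4 + 0, so A = 2.
Conserve atomic number: 1 + Z = 2 + 0, so Z = 1.
A = 2 and Z = 1 is ^2_1 H — a deuteron.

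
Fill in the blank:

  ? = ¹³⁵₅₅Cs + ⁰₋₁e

Xe-135

Conserve mass number: A = 135 + 0, so A = 135.
Conserve atomic number: Z = 55 − 1, so Z = 54.
Z = 54 is xenon, so the species is ¹³⁵₅₄Xe.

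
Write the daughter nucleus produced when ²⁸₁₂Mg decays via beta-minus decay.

Al-28

Beta-minus decay: mass number changes by +0, atomic number by +1.
A: 28 = 28; Z: 12 + 1 = 13.
Z = 13 is aluminium, so the daughter is ²⁸₁₃Al.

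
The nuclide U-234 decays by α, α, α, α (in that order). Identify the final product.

Start: (A, Z) = (234, 92).
After α: (230, 90).
After α: (226, 88).
After α: (222, 86).
After α: (218, 84).
Z = 84 is polonium.

Po-218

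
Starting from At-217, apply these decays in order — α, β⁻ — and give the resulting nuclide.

Start: (A, Z) = (217, 85).
After α: (213, 83).
After β⁻: (213, 84).
Z = 84 is polonium.

Po-213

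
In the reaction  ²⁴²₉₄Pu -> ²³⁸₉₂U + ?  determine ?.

Conserve mass number: 242 = 238 + A, so A = 4.
Conserve atomic number: 94 = 92 + Z, so Z = 2.
A = 4 and Z = 2 is ⁴₂He — an alpha particle.

alpha particle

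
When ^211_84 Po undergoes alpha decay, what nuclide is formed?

Pb-207

Alpha decay: mass number changes by -4, atomic number by -2.
A: 211 − 4 = 207; Z: 84 − 2 = 82.
Z = 82 is lead, so the daughter is ^207_82 Pb.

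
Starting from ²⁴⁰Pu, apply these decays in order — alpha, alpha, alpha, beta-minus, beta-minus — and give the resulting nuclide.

Th-228

Start: (A, Z) = (240, 94).
After α: (236, 92).
After α: (232, 90).
After α: (228, 88).
After β⁻: (228, 89).
After β⁻: (228, 90).
Z = 90 is thorium.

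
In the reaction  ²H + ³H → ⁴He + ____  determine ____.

neutron

Conserve mass number: 2 + 3 = 4 + A, so A = 1.
Conserve atomic number: 1 + 1 = 2 + Z, so Z = 0.
A = 1 and Z = 0 is ¹n — a neutron.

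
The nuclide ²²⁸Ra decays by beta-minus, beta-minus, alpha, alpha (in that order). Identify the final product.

Rn-220

Start: (A, Z) = (228, 88).
After β⁻: (228, 89).
After β⁻: (228, 90).
After α: (224, 88).
After α: (220, 86).
Z = 86 is radon.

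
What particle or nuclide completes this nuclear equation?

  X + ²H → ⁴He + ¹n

triton

Conserve mass number: A + 2 = 4 + 1, so A = 3.
Conserve atomic number: Z + 1 = 2 + 0, so Z = 1.
A = 3 and Z = 1 is ³H — a triton.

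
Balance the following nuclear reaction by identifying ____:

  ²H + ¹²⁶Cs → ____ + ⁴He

Xe-124

Conserve mass number: 2 + 126 = A + 4, so A = 124.
Conserve atomic number: 1 + 55 = Z + 2, so Z = 54.
Z = 54 is xenon, so the species is ¹²⁴Xe.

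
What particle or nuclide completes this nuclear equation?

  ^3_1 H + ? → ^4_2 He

proton

Conserve mass number: 3 + A = 4, so A = 1.
Conserve atomic number: 1 + Z = 2, so Z = 1.
A = 1 and Z = 1 is ^1_1 H — a proton.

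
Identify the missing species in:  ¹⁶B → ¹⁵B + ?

neutron

Conserve mass number: 16 = 15 + A, so A = 1.
Conserve atomic number: 5 = 5 + Z, so Z = 0.
A = 1 and Z = 0 is ¹n — a neutron.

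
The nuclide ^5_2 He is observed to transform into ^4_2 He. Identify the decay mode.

ΔA = 4 − 5 = -1; ΔZ = 2 − 2 = +0.
A drops by 1 with Z unchanged — a neutron was emitted.

neutron emission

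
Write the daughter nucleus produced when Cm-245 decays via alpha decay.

Alpha decay: mass number changes by -4, atomic number by -2.
A: 245 − 4 = 241; Z: 96 − 2 = 94.
Z = 94 is plutonium, so the daughter is Pu-241.

Pu-241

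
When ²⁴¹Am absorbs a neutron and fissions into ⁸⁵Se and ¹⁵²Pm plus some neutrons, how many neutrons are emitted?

5

Conserve mass number: 242 = 85 + 152 + k, so k = 242 − 237 = 5.
Check atomic number: 95 = 34 + 61 + 0 = 95. ✓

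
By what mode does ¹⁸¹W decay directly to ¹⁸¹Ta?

ΔA = 181 − 181 = 0; ΔZ = 73 − 74 = -1.
A is unchanged and Z drops by 1 — a proton has become a neutron (β⁺ emission or electron capture).

beta-plus decay or electron capture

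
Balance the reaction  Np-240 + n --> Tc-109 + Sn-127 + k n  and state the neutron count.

Conserve mass number: 241 = 109 + 127 + k, so k = 241 − 236 = 5.
Check atomic number: 93 = 43 + 50 + 0 = 93. ✓

5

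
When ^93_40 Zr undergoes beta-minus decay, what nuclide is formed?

Nb-93

Beta-minus decay: mass number changes by +0, atomic number by +1.
A: 93 = 93; Z: 40 + 1 = 41.
Z = 41 is niobium, so the daughter is ^93_41 Nb.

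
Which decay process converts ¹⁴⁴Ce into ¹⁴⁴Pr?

ΔA = 144 − 144 = 0; ΔZ = 59 − 58 = +1.
A is unchanged and Z rises by 1 — a neutron has become a proton (β⁻ decay).

beta-minus decay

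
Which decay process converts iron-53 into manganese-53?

ΔA = 53 − 53 = 0; ΔZ = 25 − 26 = -1.
A is unchanged and Z drops by 1 — a proton has become a neutron (β⁺ emission or electron capture).

beta-plus decay or electron capture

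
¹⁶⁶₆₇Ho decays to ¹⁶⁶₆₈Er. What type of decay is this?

beta-minus decay

ΔA = 166 − 166 = 0; ΔZ = 68 − 67 = +1.
A is unchanged and Z rises by 1 — a neutron has become a proton (β⁻ decay).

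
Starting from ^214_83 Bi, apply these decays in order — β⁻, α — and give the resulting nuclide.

Start: (A, Z) = (214, 83).
After β⁻: (214, 84).
After α: (210, 82).
Z = 82 is lead.

Pb-210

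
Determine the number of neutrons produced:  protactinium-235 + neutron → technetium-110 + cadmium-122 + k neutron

Conserve mass number: 236 = 110 + 122 + k, so k = 236 − 232 = 4.
Check atomic number: 91 = 43 + 48 + 0 = 91. ✓

4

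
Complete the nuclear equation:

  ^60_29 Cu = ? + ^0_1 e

Conserve mass number: 60 = A + 0, so A = 60.
Conserve atomic number: 29 = Z + 1, so Z = 28.
Z = 28 is nickel, so the species is ^60_28 Ni.

Ni-60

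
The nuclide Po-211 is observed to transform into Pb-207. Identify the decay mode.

ΔA = 207 − 211 = -4; ΔZ = 82 − 84 = -2.
A drops by 4 and Z drops by 2 — the signature of alpha emission.

alpha decay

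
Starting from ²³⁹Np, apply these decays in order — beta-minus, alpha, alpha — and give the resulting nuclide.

Start: (A, Z) = (239, 93).
After β⁻: (239, 94).
After α: (235, 92).
After α: (231, 90).
Z = 90 is thorium.

Th-231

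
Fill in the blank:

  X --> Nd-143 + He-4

Conserve mass number: A = 143 + 4, so A = 147.
Conserve atomic number: Z = 60 + 2, so Z = 62.
Z = 62 is samarium, so the species is Sm-147.

Sm-147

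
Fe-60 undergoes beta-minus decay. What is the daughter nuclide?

Co-60

Beta-minus decay: mass number changes by +0, atomic number by +1.
A: 60 = 60; Z: 26 + 1 = 27.
Z = 27 is cobalt, so the daughter is Co-60.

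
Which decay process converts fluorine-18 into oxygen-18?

beta-plus decay or electron capture

ΔA = 18 − 18 = 0; ΔZ = 8 − 9 = -1.
A is unchanged and Z drops by 1 — a proton has become a neutron (β⁺ emission or electron capture).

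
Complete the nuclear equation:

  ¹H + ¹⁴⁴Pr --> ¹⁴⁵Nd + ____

gamma ray

Conserve mass number: 1 + 144 = 145 + A, so A = 0.
Conserve atomic number: 1 + 59 = 60 + Z, so Z = 0.
A = 0 and Z = 0 is γ — a gamma ray.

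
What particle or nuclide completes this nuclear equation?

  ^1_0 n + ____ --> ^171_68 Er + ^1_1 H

Tm-171

Conserve mass number: 1 + A = 171 + 1, so A = 171.
Conserve atomic number: 0 + Z = 68 + 1, so Z = 69.
Z = 69 is thulium, so the species is ^171_69 Tm.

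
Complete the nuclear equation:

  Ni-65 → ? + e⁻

Cu-65

Conserve mass number: 65 = A + 0, so A = 65.
Conserve atomic number: 28 = Z − 1, so Z = 29.
Z = 29 is copper, so the species is Cu-65.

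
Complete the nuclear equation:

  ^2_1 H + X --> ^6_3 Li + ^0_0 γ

alpha particle

Conserve mass number: 2 + A = 6 + 0, so A = 4.
Conserve atomic number: 1 + Z = 3 + 0, so Z = 2.
A = 4 and Z = 2 is ^4_2 He — an alpha particle.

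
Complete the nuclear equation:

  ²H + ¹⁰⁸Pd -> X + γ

Ag-110

Conserve mass number: 2 + 108 = A + 0, so A = 110.
Conserve atomic number: 1 + 46 = Z + 0, so Z = 47.
Z = 47 is silver, so the species is ¹¹⁰Ag.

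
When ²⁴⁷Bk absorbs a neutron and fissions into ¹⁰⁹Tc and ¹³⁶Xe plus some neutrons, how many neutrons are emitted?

3

Conserve mass number: 248 = 109 + 136 + k, so k = 248 − 245 = 3.
Check atomic number: 97 = 43 + 54 + 0 = 97. ✓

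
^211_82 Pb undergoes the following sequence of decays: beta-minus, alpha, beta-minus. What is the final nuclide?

Pb-207

Start: (A, Z) = (211, 82).
After β⁻: (211, 83).
After α: (207, 81).
After β⁻: (207, 82).
Z = 82 is lead.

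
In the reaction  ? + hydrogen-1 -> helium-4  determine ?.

triton

Conserve mass number: A + 1 = 4, so A = 3.
Conserve atomic number: Z + 1 = 2, so Z = 1.
A = 3 and Z = 1 is hydrogen-3 — a triton.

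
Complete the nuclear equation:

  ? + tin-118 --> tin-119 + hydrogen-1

deuteron

Conserve mass number: A + 118 = 119 + 1, so A = 2.
Conserve atomic number: Z + 50 = 50 + 1, so Z = 1.
A = 2 and Z = 1 is hydrogen-2 — a deuteron.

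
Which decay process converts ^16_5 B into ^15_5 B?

neutron emission

ΔA = 15 − 16 = -1; ΔZ = 5 − 5 = +0.
A drops by 1 with Z unchanged — a neutron was emitted.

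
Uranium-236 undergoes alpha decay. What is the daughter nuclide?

Th-232

Alpha decay: mass number changes by -4, atomic number by -2.
A: 236 − 4 = 232; Z: 92 − 2 = 90.
Z = 90 is thorium, so the daughter is thorium-232.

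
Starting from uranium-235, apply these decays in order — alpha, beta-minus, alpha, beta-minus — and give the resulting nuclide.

Th-227

Start: (A, Z) = (235, 92).
After α: (231, 90).
After β⁻: (231, 91).
After α: (227, 89).
After β⁻: (227, 90).
Z = 90 is thorium.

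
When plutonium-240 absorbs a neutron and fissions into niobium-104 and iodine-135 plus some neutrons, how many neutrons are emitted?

Conserve mass number: 241 = 104 + 135 + k, so k = 241 − 239 = 2.
Check atomic number: 94 = 41 + 53 + 0 = 94. ✓

2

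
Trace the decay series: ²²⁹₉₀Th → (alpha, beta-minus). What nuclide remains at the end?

Start: (A, Z) = (229, 90).
After α: (225, 88).
After β⁻: (225, 89).
Z = 89 is actinium.

Ac-225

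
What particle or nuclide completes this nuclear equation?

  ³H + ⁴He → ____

Li-7

Conserve mass number: 3 + 4 = A, so A = 7.
Conserve atomic number: 1 + 2 = Z, so Z = 3.
Z = 3 is lithium, so the species is ⁷Li.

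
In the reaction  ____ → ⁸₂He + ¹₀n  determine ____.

Conserve mass number: A = 8 + 1, so A = 9.
Conserve atomic number: Z = 2 + 0, so Z = 2.
Z = 2 is helium, so the species is ⁹₂He.

He-9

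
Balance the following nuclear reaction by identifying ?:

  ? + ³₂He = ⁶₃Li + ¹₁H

alpha particle

Conserve mass number: A + 3 = 6 + 1, so A = 4.
Conserve atomic number: Z + 2 = 3 + 1, so Z = 2.
A = 4 and Z = 2 is ⁴₂He — an alpha particle.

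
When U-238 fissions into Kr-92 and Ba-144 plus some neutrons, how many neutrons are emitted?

2

Conserve mass number: 238 = 92 + 144 + k, so k = 238 − 236 = 2.
Check atomic number: 92 = 36 + 56 + 0 = 92. ✓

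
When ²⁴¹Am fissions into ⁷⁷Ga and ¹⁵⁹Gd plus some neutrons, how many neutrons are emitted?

5

Conserve mass number: 241 = 77 + 159 + k, so k = 241 − 236 = 5.
Check atomic number: 95 = 31 + 64 + 0 = 95. ✓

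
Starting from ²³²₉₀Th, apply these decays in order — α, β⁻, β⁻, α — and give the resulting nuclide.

Ra-224

Start: (A, Z) = (232, 90).
After α: (228, 88).
After β⁻: (228, 89).
After β⁻: (228, 90).
After α: (224, 88).
Z = 88 is radium.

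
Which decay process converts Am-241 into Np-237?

ΔA = 237 − 241 = -4; ΔZ = 93 − 95 = -2.
A drops by 4 and Z drops by 2 — the signature of alpha emission.

alpha decay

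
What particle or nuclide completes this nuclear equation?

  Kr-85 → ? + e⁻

Rb-85

Conserve mass number: 85 = A + 0, so A = 85.
Conserve atomic number: 36 = Z − 1, so Z = 37.
Z = 37 is rubidium, so the species is Rb-85.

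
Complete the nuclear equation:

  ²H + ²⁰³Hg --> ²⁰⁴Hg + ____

proton

Conserve mass number: 2 + 203 = 204 + A, so A = 1.
Conserve atomic number: 1 + 80 = 80 + Z, so Z = 1.
A = 1 and Z = 1 is ¹H — a proton.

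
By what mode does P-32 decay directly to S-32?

ΔA = 32 − 32 = 0; ΔZ = 16 − 15 = +1.
A is unchanged and Z rises by 1 — a neutron has become a proton (β⁻ decay).

beta-minus decay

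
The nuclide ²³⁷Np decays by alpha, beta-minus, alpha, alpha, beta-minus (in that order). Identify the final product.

Start: (A, Z) = (237, 93).
After α: (233, 91).
After β⁻: (233, 92).
After α: (229, 90).
After α: (225, 88).
After β⁻: (225, 89).
Z = 89 is actinium.

Ac-225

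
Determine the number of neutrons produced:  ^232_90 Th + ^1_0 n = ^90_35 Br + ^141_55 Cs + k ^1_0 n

Conserve mass number: 233 = 90 + 141 + k, so k = 233 − 231 = 2.
Check atomic number: 90 = 35 + 55 + 0 = 90. ✓

2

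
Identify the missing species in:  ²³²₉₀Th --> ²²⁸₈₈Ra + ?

alpha particle

Conserve mass number: 232 = 228 + A, so A = 4.
Conserve atomic number: 90 = 88 + Z, so Z = 2.
A = 4 and Z = 2 is ⁴₂He — an alpha particle.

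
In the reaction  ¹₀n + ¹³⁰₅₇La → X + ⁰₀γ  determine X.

La-131

Conserve mass number: 1 + 130 = A + 0, so A = 131.
Conserve atomic number: 0 + 57 = Z + 0, so Z = 57.
Z = 57 is lanthanum, so the species is ¹³¹₅₇La.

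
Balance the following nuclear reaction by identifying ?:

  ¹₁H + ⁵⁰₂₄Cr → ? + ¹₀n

Mn-50

Conserve mass number: 1 + 50 = A + 1, so A = 50.
Conserve atomic number: 1 + 24 = Z + 0, so Z = 25.
Z = 25 is manganese, so the species is ⁵⁰₂₅Mn.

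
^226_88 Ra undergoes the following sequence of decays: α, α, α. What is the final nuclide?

Start: (A, Z) = (226, 88).
After α: (222, 86).
After α: (218, 84).
After α: (214, 82).
Z = 82 is lead.

Pb-214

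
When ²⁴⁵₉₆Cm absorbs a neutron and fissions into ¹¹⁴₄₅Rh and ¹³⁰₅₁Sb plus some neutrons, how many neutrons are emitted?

2

Conserve mass number: 246 = 114 + 130 + k, so k = 246 − 244 = 2.
Check atomic number: 96 = 45 + 51 + 0 = 96. ✓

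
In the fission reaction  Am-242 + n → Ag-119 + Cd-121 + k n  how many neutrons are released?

Conserve mass number: 243 = 119 + 121 + k, so k = 243 − 240 = 3.
Check atomic number: 95 = 47 + 48 + 0 = 95. ✓

3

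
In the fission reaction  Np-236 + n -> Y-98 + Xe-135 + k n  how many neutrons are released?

Conserve mass number: 237 = 98 + 135 + k, so k = 237 − 233 = 4.
Check atomic number: 93 = 39 + 54 + 0 = 93. ✓

4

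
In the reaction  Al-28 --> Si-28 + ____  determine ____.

Conserve mass number: 28 = 28 + A, so A = 0.
Conserve atomic number: 13 = 14 + Z, so Z = -1.
A = 0 and Z = -1 is e⁻ — a beta-minus particle.

beta-minus particle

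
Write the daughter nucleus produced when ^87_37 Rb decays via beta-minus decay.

Sr-87

Beta-minus decay: mass number changes by +0, atomic number by +1.
A: 87 = 87; Z: 37 + 1 = 38.
Z = 38 is strontium, so the daughter is ^87_38 Sr.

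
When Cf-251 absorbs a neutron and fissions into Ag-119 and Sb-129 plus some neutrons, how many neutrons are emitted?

4

Conserve mass number: 252 = 119 + 129 + k, so k = 252 − 248 = 4.
Check atomic number: 98 = 47 + 51 + 0 = 98. ✓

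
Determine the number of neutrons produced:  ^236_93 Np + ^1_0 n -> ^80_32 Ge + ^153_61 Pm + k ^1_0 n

4

Conserve mass number: 237 = 80 + 153 + k, so k = 237 − 233 = 4.
Check atomic number: 93 = 32 + 61 + 0 = 93. ✓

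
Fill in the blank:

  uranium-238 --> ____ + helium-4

Conserve mass number: 238 = A + 4, so A = 234.
Conserve atomic number: 92 = Z + 2, so Z = 90.
Z = 90 is thorium, so the species is thorium-234.

Th-234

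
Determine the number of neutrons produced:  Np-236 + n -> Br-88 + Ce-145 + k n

Conserve mass number: 237 = 88 + 145 + k, so k = 237 − 233 = 4.
Check atomic number: 93 = 35 + 58 + 0 = 93. ✓

4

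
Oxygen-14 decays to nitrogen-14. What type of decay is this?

ΔA = 14 − 14 = 0; ΔZ = 7 − 8 = -1.
A is unchanged and Z drops by 1 — a proton has become a neutron (β⁺ emission or electron capture).

beta-plus decay or electron capture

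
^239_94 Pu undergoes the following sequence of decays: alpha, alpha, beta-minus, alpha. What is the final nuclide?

Ac-227

Start: (A, Z) = (239, 94).
After α: (235, 92).
After α: (231, 90).
After β⁻: (231, 91).
After α: (227, 89).
Z = 89 is actinium.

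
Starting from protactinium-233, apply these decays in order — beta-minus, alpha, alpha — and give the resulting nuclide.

Ra-225

Start: (A, Z) = (233, 91).
After β⁻: (233, 92).
After α: (229, 90).
After α: (225, 88).
Z = 88 is radium.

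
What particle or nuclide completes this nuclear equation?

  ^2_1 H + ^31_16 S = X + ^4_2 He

P-29

Conserve mass number: 2 + 31 = A + 4, so A = 29.
Conserve atomic number: 1 + 16 = Z + 2, so Z = 15.
Z = 15 is phosphorus, so the species is ^29_15 P.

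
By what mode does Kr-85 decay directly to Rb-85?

beta-minus decay

ΔA = 85 − 85 = 0; ΔZ = 37 − 36 = +1.
A is unchanged and Z rises by 1 — a neutron has become a proton (β⁻ decay).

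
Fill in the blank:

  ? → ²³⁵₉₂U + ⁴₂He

Conserve mass number: A = 235 + 4, so A = 239.
Conserve atomic number: Z = 92 + 2, so Z = 94.
Z = 94 is plutonium, so the species is ²³⁹₉₄Pu.

Pu-239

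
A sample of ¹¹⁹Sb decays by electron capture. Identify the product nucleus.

Electron capture: mass number changes by +0, atomic number by -1.
A: 119 = 119; Z: 51 − 1 = 50.
Z = 50 is tin, so the daughter is ¹¹⁹Sn.

Sn-119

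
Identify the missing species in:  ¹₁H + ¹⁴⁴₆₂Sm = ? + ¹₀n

Eu-144

Conserve mass number: 1 + 144 = A + 1, so A = 144.
Conserve atomic number: 1 + 62 = Z + 0, so Z = 63.
Z = 63 is europium, so the species is ¹⁴⁴₆₃Eu.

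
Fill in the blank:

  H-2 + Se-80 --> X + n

Conserve mass number: 2 + 80 = A + 1, so A = 81.
Conserve atomic number: 1 + 34 = Z + 0, so Z = 35.
Z = 35 is bromine, so the species is Br-81.

Br-81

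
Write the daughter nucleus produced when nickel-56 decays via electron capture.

Electron capture: mass number changes by +0, atomic number by -1.
A: 56 = 56; Z: 28 − 1 = 27.
Z = 27 is cobalt, so the daughter is cobalt-56.

Co-56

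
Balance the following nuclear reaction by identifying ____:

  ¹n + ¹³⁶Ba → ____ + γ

Conserve mass number: 1 + 136 = A + 0, so A = 137.
Conserve atomic number: 0 + 56 = Z + 0, so Z = 56.
Z = 56 is barium, so the species is ¹³⁷Ba.

Ba-137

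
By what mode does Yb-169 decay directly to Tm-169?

ΔA = 169 − 169 = 0; ΔZ = 69 − 70 = -1.
A is unchanged and Z drops by 1 — a proton has become a neutron (β⁺ emission or electron capture).

beta-plus decay or electron capture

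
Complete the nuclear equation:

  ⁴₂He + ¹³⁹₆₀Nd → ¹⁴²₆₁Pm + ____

Conserve mass number: 4 + 139 = 142 + A, so A = 1.
Conserve atomic number: 2 + 60 = 61 + Z, so Z = 1.
A = 1 and Z = 1 is ¹₁H — a proton.

proton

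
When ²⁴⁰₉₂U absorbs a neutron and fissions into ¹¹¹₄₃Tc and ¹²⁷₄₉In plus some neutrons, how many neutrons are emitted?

Conserve mass number: 241 = 111 + 127 + k, so k = 241 − 238 = 3.
Check atomic number: 92 = 43 + 49 + 0 = 92. ✓

3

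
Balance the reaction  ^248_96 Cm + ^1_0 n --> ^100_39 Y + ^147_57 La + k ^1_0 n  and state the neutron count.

Conserve mass number: 249 = 100 + 147 + k, so k = 249 − 247 = 2.
Check atomic number: 96 = 39 + 57 + 0 = 96. ✓

2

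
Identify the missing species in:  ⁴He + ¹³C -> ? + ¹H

N-16

Conserve mass number: 4 + 13 = A + 1, so A = 16.
Conserve atomic number: 2 + 6 = Z + 1, so Z = 7.
Z = 7 is nitrogen, so the species is ¹⁶N.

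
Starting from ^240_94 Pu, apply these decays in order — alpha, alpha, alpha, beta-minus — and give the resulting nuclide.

Start: (A, Z) = (240, 94).
After α: (236, 92).
After α: (232, 90).
After α: (228, 88).
After β⁻: (228, 89).
Z = 89 is actinium.

Ac-228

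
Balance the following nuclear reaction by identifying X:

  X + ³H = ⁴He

proton

Conserve mass number: A + 3 = 4, so A = 1.
Conserve atomic number: Z + 1 = 2, so Z = 1.
A = 1 and Z = 1 is ¹H — a proton.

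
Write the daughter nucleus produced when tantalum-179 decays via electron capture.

Electron capture: mass number changes by +0, atomic number by -1.
A: 179 = 179; Z: 73 − 1 = 72.
Z = 72 is hafnium, so the daughter is hafnium-179.

Hf-179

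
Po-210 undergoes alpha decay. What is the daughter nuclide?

Pb-206

Alpha decay: mass number changes by -4, atomic number by -2.
A: 210 − 4 = 206; Z: 84 − 2 = 82.
Z = 82 is lead, so the daughter is Pb-206.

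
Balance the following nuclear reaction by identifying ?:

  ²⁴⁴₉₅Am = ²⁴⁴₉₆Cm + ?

beta-minus particle

Conserve mass number: 244 = 244 + A, so A = 0.
Conserve atomic number: 95 = 96 + Z, so Z = -1.
A = 0 and Z = -1 is ⁰₋₁e — a beta-minus particle.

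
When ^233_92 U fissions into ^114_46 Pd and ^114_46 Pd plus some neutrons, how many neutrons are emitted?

Conserve mass number: 233 = 114 + 114 + k, so k = 233 − 228 = 5.
Check atomic number: 92 = 46 + 46 + 0 = 92. ✓

5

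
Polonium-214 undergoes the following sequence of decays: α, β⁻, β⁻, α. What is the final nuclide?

Pb-206

Start: (A, Z) = (214, 84).
After α: (210, 82).
After β⁻: (210, 83).
After β⁻: (210, 84).
After α: (206, 82).
Z = 82 is lead.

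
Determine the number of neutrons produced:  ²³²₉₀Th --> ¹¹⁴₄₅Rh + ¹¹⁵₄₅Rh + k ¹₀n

3

Conserve mass number: 232 = 114 + 115 + k, so k = 232 − 229 = 3.
Check atomic number: 90 = 45 + 45 + 0 = 90. ✓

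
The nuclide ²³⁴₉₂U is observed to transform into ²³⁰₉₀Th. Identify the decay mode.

alpha decay

ΔA = 230 − 234 = -4; ΔZ = 90 − 92 = -2.
A drops by 4 and Z drops by 2 — the signature of alpha emission.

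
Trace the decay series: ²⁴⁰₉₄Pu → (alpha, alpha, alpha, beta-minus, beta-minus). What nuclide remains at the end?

Start: (A, Z) = (240, 94).
After α: (236, 92).
After α: (232, 90).
After α: (228, 88).
After β⁻: (228, 89).
After β⁻: (228, 90).
Z = 90 is thorium.

Th-228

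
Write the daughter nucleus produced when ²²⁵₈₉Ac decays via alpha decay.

Alpha decay: mass number changes by -4, atomic number by -2.
A: 225 − 4 = 221; Z: 89 − 2 = 87.
Z = 87 is francium, so the daughter is ²²¹₈₇Fr.

Fr-221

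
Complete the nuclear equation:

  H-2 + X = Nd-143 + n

Conserve mass number: 2 + A = 143 + 1, so A = 142.
Conserve atomic number: 1 + Z = 60 + 0, so Z = 59.
Z = 59 is praseodymium, so the species is Pr-142.

Pr-142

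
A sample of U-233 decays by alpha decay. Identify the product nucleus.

Alpha decay: mass number changes by -4, atomic number by -2.
A: 233 − 4 = 229; Z: 92 − 2 = 90.
Z = 90 is thorium, so the daughter is Th-229.

Th-229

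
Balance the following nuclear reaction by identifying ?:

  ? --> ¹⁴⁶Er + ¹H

Tm-147

Conserve mass number: A = 146 + 1, so A = 147.
Conserve atomic number: Z = 68 + 1, so Z = 69.
Z = 69 is thulium, so the species is ¹⁴⁷Tm.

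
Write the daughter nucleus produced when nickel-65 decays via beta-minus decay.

Cu-65

Beta-minus decay: mass number changes by +0, atomic number by +1.
A: 65 = 65; Z: 28 + 1 = 29.
Z = 29 is copper, so the daughter is copper-65.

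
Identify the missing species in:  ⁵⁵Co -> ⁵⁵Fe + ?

positron

Conserve mass number: 55 = 55 + A, so A = 0.
Conserve atomic number: 27 = 26 + Z, so Z = 1.
A = 0 and Z = 1 is e⁺ — a positron.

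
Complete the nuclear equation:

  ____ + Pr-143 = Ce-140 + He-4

Conserve mass number: A + 143 = 140 + 4, so A = 1.
Conserve atomic number: Z + 59 = 58 + 2, so Z = 1.
A = 1 and Z = 1 is H-1 — a proton.

proton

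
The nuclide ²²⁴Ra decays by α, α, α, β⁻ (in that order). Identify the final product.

Bi-212

Start: (A, Z) = (224, 88).
After α: (220, 86).
After α: (216, 84).
After α: (212, 82).
After β⁻: (212, 83).
Z = 83 is bismuth.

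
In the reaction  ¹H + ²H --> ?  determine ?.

Conserve mass number: 1 + 2 = A, so A = 3.
Conserve atomic number: 1 + 1 = Z, so Z = 2.
Z = 2 is helium, so the species is ³He.

He-3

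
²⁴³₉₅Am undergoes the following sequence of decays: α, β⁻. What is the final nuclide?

Pu-239

Start: (A, Z) = (243, 95).
After α: (239, 93).
After β⁻: (239, 94).
Z = 94 is plutonium.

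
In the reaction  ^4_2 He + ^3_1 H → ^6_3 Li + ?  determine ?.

neutron

Conserve mass number: 4 + 3 = 6 + A, so A = 1.
Conserve atomic number: 2 + 1 = 3 + Z, so Z = 0.
A = 1 and Z = 0 is ^1_0 n — a neutron.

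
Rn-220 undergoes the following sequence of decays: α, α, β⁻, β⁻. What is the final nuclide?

Start: (A, Z) = (220, 86).
After α: (216, 84).
After α: (212, 82).
After β⁻: (212, 83).
After β⁻: (212, 84).
Z = 84 is polonium.

Po-212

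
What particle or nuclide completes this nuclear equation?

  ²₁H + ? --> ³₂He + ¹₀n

Conserve mass number: 2 + A = 3 + 1, so A = 2.
Conserve atomic number: 1 + Z = 2 + 0, so Z = 1.
A = 2 and Z = 1 is ²₁H — a deuteron.

deuteron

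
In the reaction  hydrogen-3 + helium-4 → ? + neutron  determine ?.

Conserve mass number: 3 + 4 = A + 1, so A = 6.
Conserve atomic number: 1 + 2 = Z + 0, so Z = 3.
Z = 3 is lithium, so the species is lithium-6.

Li-6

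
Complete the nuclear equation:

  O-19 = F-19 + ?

Conserve mass number: 19 = 19 + A, so A = 0.
Conserve atomic number: 8 = 9 + Z, so Z = -1.
A = 0 and Z = -1 is e⁻ — a beta-minus particle.

beta-minus particle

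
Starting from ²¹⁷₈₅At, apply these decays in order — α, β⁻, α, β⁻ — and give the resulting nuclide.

Bi-209

Start: (A, Z) = (217, 85).
After α: (213, 83).
After β⁻: (213, 84).
After α: (209, 82).
After β⁻: (209, 83).
Z = 83 is bismuth.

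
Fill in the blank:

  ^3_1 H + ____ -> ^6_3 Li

Conserve mass number: 3 + A = 6, so A = 3.
Conserve atomic number: 1 + Z = 3, so Z = 2.
Z = 2 is helium, so the species is ^3_2 He.

He-3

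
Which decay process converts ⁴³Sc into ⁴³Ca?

beta-plus decay or electron capture

ΔA = 43 − 43 = 0; ΔZ = 20 − 21 = -1.
A is unchanged and Z drops by 1 — a proton has become a neutron (β⁺ emission or electron capture).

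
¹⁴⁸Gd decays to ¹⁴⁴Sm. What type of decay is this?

alpha decay

ΔA = 144 − 148 = -4; ΔZ = 62 − 64 = -2.
A drops by 4 and Z drops by 2 — the signature of alpha emission.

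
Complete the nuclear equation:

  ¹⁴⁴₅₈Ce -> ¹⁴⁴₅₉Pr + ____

Conserve mass number: 144 = 144 + A, so A = 0.
Conserve atomic number: 58 = 59 + Z, so Z = -1.
A = 0 and Z = -1 is ⁰₋₁e — a beta-minus particle.

beta-minus particle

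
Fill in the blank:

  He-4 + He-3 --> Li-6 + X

proton

Conserve mass number: 4 + 3 = 6 + A, so A = 1.
Conserve atomic number: 2 + 2 = 3 + Z, so Z = 1.
A = 1 and Z = 1 is H-1 — a proton.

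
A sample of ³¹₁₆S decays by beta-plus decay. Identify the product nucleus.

Beta-plus decay: mass number changes by +0, atomic number by -1.
A: 31 = 31; Z: 16 − 1 = 15.
Z = 15 is phosphorus, so the daughter is ³¹₁₅P.

P-31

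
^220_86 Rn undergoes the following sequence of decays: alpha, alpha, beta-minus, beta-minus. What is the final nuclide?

Start: (A, Z) = (220, 86).
After α: (216, 84).
After α: (212, 82).
After β⁻: (212, 83).
After β⁻: (212, 84).
Z = 84 is polonium.

Po-212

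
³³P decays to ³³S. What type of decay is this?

ΔA = 33 − 33 = 0; ΔZ = 16 − 15 = +1.
A is unchanged and Z rises by 1 — a neutron has become a proton (β⁻ decay).

beta-minus decay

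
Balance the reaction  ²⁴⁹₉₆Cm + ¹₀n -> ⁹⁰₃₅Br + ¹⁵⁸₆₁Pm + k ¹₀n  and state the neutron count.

Conserve mass number: 250 = 90 + 158 + k, so k = 250 − 248 = 2.
Check atomic number: 96 = 35 + 61 + 0 = 96. ✓

2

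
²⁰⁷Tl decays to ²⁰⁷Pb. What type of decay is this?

beta-minus decay

ΔA = 207 − 207 = 0; ΔZ = 82 − 81 = +1.
A is unchanged and Z rises by 1 — a neutron has become a proton (β⁻ decay).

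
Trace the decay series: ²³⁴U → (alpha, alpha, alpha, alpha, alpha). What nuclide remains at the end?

Start: (A, Z) = (234, 92).
After α: (230, 90).
After α: (226, 88).
After α: (222, 86).
After α: (218, 84).
After α: (214, 82).
Z = 82 is lead.

Pb-214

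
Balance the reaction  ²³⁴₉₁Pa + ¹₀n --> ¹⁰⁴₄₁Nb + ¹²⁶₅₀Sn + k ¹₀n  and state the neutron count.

5

Conserve mass number: 235 = 104 + 126 + k, so k = 235 − 230 = 5.
Check atomic number: 91 = 41 + 50 + 0 = 91. ✓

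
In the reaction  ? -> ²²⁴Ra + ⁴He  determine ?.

Conserve mass number: A = 224 + 4, so A = 228.
Conserve atomic number: Z = 88 + 2, so Z = 90.
Z = 90 is thorium, so the species is ²²⁸Th.

Th-228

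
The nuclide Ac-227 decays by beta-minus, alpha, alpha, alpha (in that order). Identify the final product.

Start: (A, Z) = (227, 89).
After β⁻: (227, 90).
After α: (223, 88).
After α: (219, 86).
After α: (215, 84).
Z = 84 is polonium.

Po-215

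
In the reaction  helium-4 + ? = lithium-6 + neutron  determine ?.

triton

Conserve mass number: 4 + A = 6 + 1, so A = 3.
Conserve atomic number: 2 + Z = 3 + 0, so Z = 1.
A = 3 and Z = 1 is hydrogen-3 — a triton.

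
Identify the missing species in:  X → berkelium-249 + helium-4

Conserve mass number: A = 249 + 4, so A = 253.
Conserve atomic number: Z = 97 + 2, so Z = 99.
Z = 99 is einsteinium, so the species is einsteinium-253.

Es-253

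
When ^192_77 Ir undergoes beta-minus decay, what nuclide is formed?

Pt-192

Beta-minus decay: mass number changes by +0, atomic number by +1.
A: 192 = 192; Z: 77 + 1 = 78.
Z = 78 is platinum, so the daughter is ^192_78 Pt.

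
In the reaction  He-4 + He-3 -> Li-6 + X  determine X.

Conserve mass number: 4 + 3 = 6 + A, so A = 1.
Conserve atomic number: 2 + 2 = 3 + Z, so Z = 1.
A = 1 and Z = 1 is H-1 — a proton.

proton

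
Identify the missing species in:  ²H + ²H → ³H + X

Conserve mass number: 2 + 2 = 3 + A, so A = 1.
Conserve atomic number: 1 + 1 = 1 + Z, so Z = 1.
A = 1 and Z = 1 is ¹H — a proton.

proton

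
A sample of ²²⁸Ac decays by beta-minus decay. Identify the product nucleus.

Beta-minus decay: mass number changes by +0, atomic number by +1.
A: 228 = 228; Z: 89 + 1 = 90.
Z = 90 is thorium, so the daughter is ²²⁸Th.

Th-228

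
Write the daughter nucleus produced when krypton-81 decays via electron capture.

Br-81

Electron capture: mass number changes by +0, atomic number by -1.
A: 81 = 81; Z: 36 − 1 = 35.
Z = 35 is bromine, so the daughter is bromine-81.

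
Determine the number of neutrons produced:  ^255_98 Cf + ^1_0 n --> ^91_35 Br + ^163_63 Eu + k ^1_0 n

2

Conserve mass number: 256 = 91 + 163 + k, so k = 256 − 254 = 2.
Check atomic number: 98 = 35 + 63 + 0 = 98. ✓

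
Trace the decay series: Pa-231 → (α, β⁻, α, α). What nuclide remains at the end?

Rn-219

Start: (A, Z) = (231, 91).
After α: (227, 89).
After β⁻: (227, 90).
After α: (223, 88).
After α: (219, 86).
Z = 86 is radon.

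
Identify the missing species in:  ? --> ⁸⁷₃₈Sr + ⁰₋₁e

Conserve mass number: A = 87 + 0, so A = 87.
Conserve atomic number: Z = 38 − 1, so Z = 37.
Z = 37 is rubidium, so the species is ⁸⁷₃₇Rb.

Rb-87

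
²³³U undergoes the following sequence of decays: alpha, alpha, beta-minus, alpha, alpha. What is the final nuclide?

Start: (A, Z) = (233, 92).
After α: (229, 90).
After α: (225, 88).
After β⁻: (225, 89).
After α: (221, 87).
After α: (217, 85).
Z = 85 is astatine.

At-217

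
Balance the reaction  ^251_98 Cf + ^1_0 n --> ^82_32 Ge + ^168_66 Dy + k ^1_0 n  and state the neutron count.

Conserve mass number: 252 = 82 + 168 + k, so k = 252 − 250 = 2.
Check atomic number: 98 = 32 + 66 + 0 = 98. ✓

2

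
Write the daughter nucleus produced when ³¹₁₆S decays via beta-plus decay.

Beta-plus decay: mass number changes by +0, atomic number by -1.
A: 31 = 31; Z: 16 − 1 = 15.
Z = 15 is phosphorus, so the daughter is ³¹₁₅P.

P-31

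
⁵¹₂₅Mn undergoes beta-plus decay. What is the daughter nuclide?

Cr-51

Beta-plus decay: mass number changes by +0, atomic number by -1.
A: 51 = 51; Z: 25 − 1 = 24.
Z = 24 is chromium, so the daughter is ⁵¹₂₄Cr.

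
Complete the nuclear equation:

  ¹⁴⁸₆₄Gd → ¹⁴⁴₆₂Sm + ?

Conserve mass number: 148 = 144 + A, so A = 4.
Conserve atomic number: 64 = 62 + Z, so Z = 2.
A = 4 and Z = 2 is ⁴₂He — an alpha particle.

alpha particle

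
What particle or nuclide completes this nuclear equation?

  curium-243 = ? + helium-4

Conserve mass number: 243 = A + 4, so A = 239.
Conserve atomic number: 96 = Z + 2, so Z = 94.
Z = 94 is plutonium, so the species is plutonium-239.

Pu-239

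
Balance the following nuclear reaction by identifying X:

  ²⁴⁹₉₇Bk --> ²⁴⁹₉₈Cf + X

beta-minus particle

Conserve mass number: 249 = 249 + A, so A = 0.
Conserve atomic number: 97 = 98 + Z, so Z = -1.
A = 0 and Z = -1 is ⁰₋₁e — a beta-minus particle.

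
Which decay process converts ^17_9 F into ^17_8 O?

beta-plus decay or electron capture

ΔA = 17 − 17 = 0; ΔZ = 8 − 9 = -1.
A is unchanged and Z drops by 1 — a proton has become a neutron (β⁺ emission or electron capture).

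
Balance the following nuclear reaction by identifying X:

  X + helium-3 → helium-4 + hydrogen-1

Conserve mass number: A + 3 = 4 + 1, so A = 2.
Conserve atomic number: Z + 2 = 2 + 1, so Z = 1.
A = 2 and Z = 1 is hydrogen-2 — a deuteron.

deuteron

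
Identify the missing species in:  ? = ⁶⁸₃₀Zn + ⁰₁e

Conserve mass number: A = 68 + 0, so A = 68.
Conserve atomic number: Z = 30 + 1, so Z = 31.
Z = 31 is gallium, so the species is ⁶⁸₃₁Ga.

Ga-68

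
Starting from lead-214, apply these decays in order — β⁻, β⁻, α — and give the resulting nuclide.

Pb-210

Start: (A, Z) = (214, 82).
After β⁻: (214, 83).
After β⁻: (214, 84).
After α: (210, 82).
Z = 82 is lead.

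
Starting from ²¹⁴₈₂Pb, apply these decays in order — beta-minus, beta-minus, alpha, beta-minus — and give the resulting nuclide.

Start: (A, Z) = (214, 82).
After β⁻: (214, 83).
After β⁻: (214, 84).
After α: (210, 82).
After β⁻: (210, 83).
Z = 83 is bismuth.

Bi-210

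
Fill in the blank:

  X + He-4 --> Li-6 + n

triton

Conserve mass number: A + 4 = 6 + 1, so A = 3.
Conserve atomic number: Z + 2 = 3 + 0, so Z = 1.
A = 3 and Z = 1 is H-3 — a triton.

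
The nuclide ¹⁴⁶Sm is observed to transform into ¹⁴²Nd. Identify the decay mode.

alpha decay

ΔA = 142 − 146 = -4; ΔZ = 60 − 62 = -2.
A drops by 4 and Z drops by 2 — the signature of alpha emission.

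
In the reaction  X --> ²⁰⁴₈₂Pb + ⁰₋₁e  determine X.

Conserve mass number: A = 204 + 0, so A = 204.
Conserve atomic number: Z = 82 − 1, so Z = 81.
Z = 81 is thallium, so the species is ²⁰⁴₈₁Tl.

Tl-204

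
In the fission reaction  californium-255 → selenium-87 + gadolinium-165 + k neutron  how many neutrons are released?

3

Conserve mass number: 255 = 87 + 165 + k, so k = 255 − 252 = 3.
Check atomic number: 98 = 34 + 64 + 0 = 98. ✓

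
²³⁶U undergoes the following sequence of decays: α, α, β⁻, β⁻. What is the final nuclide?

Start: (A, Z) = (236, 92).
After α: (232, 90).
After α: (228, 88).
After β⁻: (228, 89).
After β⁻: (228, 90).
Z = 90 is thorium.

Th-228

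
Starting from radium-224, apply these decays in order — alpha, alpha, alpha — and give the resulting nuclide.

Start: (A, Z) = (224, 88).
After α: (220, 86).
After α: (216, 84).
After α: (212, 82).
Z = 82 is lead.

Pb-212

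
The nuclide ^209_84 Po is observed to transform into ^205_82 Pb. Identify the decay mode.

alpha decay

ΔA = 205 − 209 = -4; ΔZ = 82 − 84 = -2.
A drops by 4 and Z drops by 2 — the signature of alpha emission.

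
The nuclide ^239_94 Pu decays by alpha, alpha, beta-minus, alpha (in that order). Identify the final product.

Start: (A, Z) = (239, 94).
After α: (235, 92).
After α: (231, 90).
After β⁻: (231, 91).
After α: (227, 89).
Z = 89 is actinium.

Ac-227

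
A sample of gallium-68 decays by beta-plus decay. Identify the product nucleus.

Zn-68

Beta-plus decay: mass number changes by +0, atomic number by -1.
A: 68 = 68; Z: 31 − 1 = 30.
Z = 30 is zinc, so the daughter is zinc-68.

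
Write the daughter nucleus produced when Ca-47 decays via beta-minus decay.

Beta-minus decay: mass number changes by +0, atomic number by +1.
A: 47 = 47; Z: 20 + 1 = 21.
Z = 21 is scandium, so the daughter is Sc-47.

Sc-47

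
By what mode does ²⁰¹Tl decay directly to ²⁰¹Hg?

beta-plus decay or electron capture

ΔA = 201 − 201 = 0; ΔZ = 80 − 81 = -1.
A is unchanged and Z drops by 1 — a proton has become a neutron (β⁺ emission or electron capture).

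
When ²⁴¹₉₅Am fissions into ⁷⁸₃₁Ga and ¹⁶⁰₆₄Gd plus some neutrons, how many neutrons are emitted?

Conserve mass number: 241 = 78 + 160 + k, so k = 241 − 238 = 3.
Check atomic number: 95 = 31 + 64 + 0 = 95. ✓

3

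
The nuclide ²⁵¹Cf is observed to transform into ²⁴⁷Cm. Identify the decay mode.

alpha decay

ΔA = 247 − 251 = -4; ΔZ = 96 − 98 = -2.
A drops by 4 and Z drops by 2 — the signature of alpha emission.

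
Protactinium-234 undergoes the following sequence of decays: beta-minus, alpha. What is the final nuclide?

Th-230

Start: (A, Z) = (234, 91).
After β⁻: (234, 92).
After α: (230, 90).
Z = 90 is thorium.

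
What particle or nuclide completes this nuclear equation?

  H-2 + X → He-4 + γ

Conserve mass number: 2 + A = 4 + 0, so A = 2.
Conserve atomic number: 1 + Z = 2 + 0, so Z = 1.
A = 2 and Z = 1 is H-2 — a deuteron.

deuteron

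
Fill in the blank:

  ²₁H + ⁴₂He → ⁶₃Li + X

gamma ray

Conserve mass number: 2 + 4 = 6 + A, so A = 0.
Conserve atomic number: 1 + 2 = 3 + Z, so Z = 0.
A = 0 and Z = 0 is ⁰₀γ — a gamma ray.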